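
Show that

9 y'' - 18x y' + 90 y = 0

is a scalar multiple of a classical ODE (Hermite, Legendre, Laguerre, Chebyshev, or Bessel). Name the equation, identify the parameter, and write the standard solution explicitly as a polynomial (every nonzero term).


All three coefficients share the factor 9; dividing through by 9 gives  y'' - 2x y' + 10 y = 0.
This matches the Hermite equation y'' - 2x y' + 2n y = 0 with 2n = 10, so n = 5; the polynomial solution is H_5(x).
With y = sum_k a_k x^k, matching x^k gives (k+2)(k+1) a_{k+2} = 2(k - n) a_k = 2(k - 5) a_k. The right side vanishes at k = 5, so the series with the parity of 5 terminates at degree 5.
Standard normalization: leading coefficient of H_n is 2^n, so a_5 = 2^5 = 32. Work downward with a_k = (k+1)(k+2) a_{k+2} / (2(k - n)):
  a_3 = (4)(5)(32) / (2(3 - 5)) = 640/(-4) = -160
  a_1 = (2)(3)(-160) / (2(1 - 5)) = -960/(-8) = 120
Hence H_5(x) = 32 x^5 - 160 x^3 + 120 x.

H_5(x); series = 32 x^5 - 160 x^3 + 120 x


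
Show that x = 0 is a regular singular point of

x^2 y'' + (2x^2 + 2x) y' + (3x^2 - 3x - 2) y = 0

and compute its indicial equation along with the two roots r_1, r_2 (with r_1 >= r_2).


Divide by x^2 to reach normal form y'' + P_1(x) y' + P_2(x) y = 0 with P_1(x) = 2 + 2/x and P_2(x) = 3 - 3/x - 2/x^2.
x = 0 is a singular point because the y'-coefficient 2 + 2/x has a pole at x = 0 and the y-coefficient 3 - 3/x - 2/x^2 has a pole at x = 0.
It is a regular singular point because x P_1(x) = p(x) = 2x + 2 and x^2 P_2(x) = q(x) = 3x^2 - 3x - 2 are polynomials, hence analytic at x = 0.
p(0) = 2,  q(0) = -2.
Indicial equation: r(r-1) + p(0) r + q(0) = 0, i.e. r^2 + (p(0) - 1) r + q(0) = 0, i.e. r^2 + 1 r - 2 = 0.
Discriminant: (1)^2 - 4(-2) = 9, so r = (-1 ± 3)/2.
Solving: r_1 = 1, r_2 = -2.

indicial: r^2 + 1 r - 2 = 0; roots r_1 = 1, r_2 = -2


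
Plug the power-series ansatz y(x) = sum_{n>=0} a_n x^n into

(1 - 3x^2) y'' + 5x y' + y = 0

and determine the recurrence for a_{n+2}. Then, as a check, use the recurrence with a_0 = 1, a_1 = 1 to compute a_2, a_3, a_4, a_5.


Substitute y = sum_n a_n x^n.
(1 - 3 x^2) y'' contributes (n+2)(n+1) a_{n+2} - 3 n(n-1) a_n at x^n.
5 x y'(x) contributes 5 n a_n at x^n.
y(x) contributes 1 a_n at x^n.
Matching x^n: (n+2)(n+1) a_{n+2} + (-3 n(n-1) + 5 n + 1) a_n = 0.
Thus a_{n+2} = (3 n(n-1) - 5 n - 1) / ((n+1)(n+2)) * a_n.

Check with a_0 = 1, a_1 = 1 (apply the recurrence for n = 0, 1, 2, 3): a_0 = 1, a_1 = 1, a_2 = -1/2, a_3 = -1, a_4 = 5/24, a_5 = -1/10.

a_(n+2) = (3 n(n-1) - 5 n - 1) / ((n+1)(n+2)) * a_n; check: a_0 = 1, a_1 = 1, a_2 = -1/2, a_3 = -1, a_4 = 5/24, a_5 = -1/10


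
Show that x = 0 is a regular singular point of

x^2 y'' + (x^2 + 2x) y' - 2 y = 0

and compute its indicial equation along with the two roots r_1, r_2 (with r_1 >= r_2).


Divide by x^2 to reach normal form y'' + P_1(x) y' + P_2(x) y = 0 with P_1(x) = 1 + 2/x and P_2(x) = -2/x^2.
x = 0 is a singular point because the y'-coefficient 1 + 2/x has a pole at x = 0 and the y-coefficient -2/x^2 has a pole at x = 0.
It is a regular singular point because x P_1(x) = p(x) = x + 2 and x^2 P_2(x) = q(x) = -2 are polynomials, hence analytic at x = 0.
p(0) = 2,  q(0) = -2.
Indicial equation: r(r-1) + p(0) r + q(0) = 0, i.e. r^2 + (p(0) - 1) r + q(0) = 0, i.e. r^2 + 1 r - 2 = 0.
Discriminant: (1)^2 - 4(-2) = 9, so r = (-1 ± 3)/2.
Solving: r_1 = 1, r_2 = -2.

indicial: r^2 + 1 r - 2 = 0; roots r_1 = 1, r_2 = -2


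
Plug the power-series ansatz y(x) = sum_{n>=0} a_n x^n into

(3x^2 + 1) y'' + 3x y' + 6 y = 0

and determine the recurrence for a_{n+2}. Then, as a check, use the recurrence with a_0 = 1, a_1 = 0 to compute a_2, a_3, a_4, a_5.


Substitute y = sum_n a_n x^n.
(1 + 3 x^2) y'' contributes (n+2)(n+1) a_{n+2} + 3 n(n-1) a_n at x^n.
3 x y'(x) contributes 3 n a_n at x^n.
6 y(x) contributes 6 a_n at x^n.
Matching x^n: (n+2)(n+1) a_{n+2} + (3 n(n-1) + 3 n + 6) a_n = 0.
Thus a_{n+2} = (-3 n(n-1) - 3 n - 6) / ((n+1)(n+2)) * a_n.

Check with a_0 = 1, a_1 = 0 (apply the recurrence for n = 0, 1, 2, 3): a_0 = 1, a_1 = 0, a_2 = -3, a_3 = 0, a_4 = 9/2, a_5 = 0.

a_(n+2) = (-3 n(n-1) - 3 n - 6) / ((n+1)(n+2)) * a_n; check: a_0 = 1, a_1 = 0, a_2 = -3, a_3 = 0, a_4 = 9/2, a_5 = 0


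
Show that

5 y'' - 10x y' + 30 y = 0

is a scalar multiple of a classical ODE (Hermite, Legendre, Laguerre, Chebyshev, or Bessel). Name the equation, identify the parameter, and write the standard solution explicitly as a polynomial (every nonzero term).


All three coefficients share the factor 5; dividing through by 5 gives  y'' - 2x y' + 6 y = 0.
This matches the Hermite equation y'' - 2x y' + 2n y = 0 with 2n = 6, so n = 3; the polynomial solution is H_3(x).
With y = sum_k a_k x^k, matching x^k gives (k+2)(k+1) a_{k+2} = 2(k - n) a_k = 2(k - 3) a_k. The right side vanishes at k = 3, so the series with the parity of 3 terminates at degree 3.
Standard normalization: leading coefficient of H_n is 2^n, so a_3 = 2^3 = 8. Work downward with a_k = (k+1)(k+2) a_{k+2} / (2(k - n)):
  a_1 = (2)(3)(8) / (2(1 - 3)) = 48/(-4) = -12
Hence H_3(x) = 8 x^3 - 12 x.

H_3(x); series = 8 x^3 - 12 x


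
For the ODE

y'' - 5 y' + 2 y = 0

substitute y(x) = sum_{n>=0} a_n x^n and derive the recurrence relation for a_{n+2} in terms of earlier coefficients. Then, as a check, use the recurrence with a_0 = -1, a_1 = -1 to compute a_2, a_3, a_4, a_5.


Substitute y = sum_n a_n x^n.
y''(x) has coefficient (n+2)(n+1) a_{n+2} at x^n;
-5 y'(x) has coefficient -5 (n+1) a_{n+1} at x^n;
2 y(x) has coefficient 2 a_n at x^n.
Matching x^n: (n+2)(n+1) a_{n+2} - 5 (n+1) a_{n+1} + 2 a_n = 0.
Thus a_{n+2} = [5 (n+1) a_{n+1} - 2 a_n] / ((n+1)(n+2)).

Check with a_0 = -1, a_1 = -1 (apply the recurrence for n = 0, 1, 2, 3): a_0 = -1, a_1 = -1, a_2 = -3/2, a_3 = -13/6, a_4 = -59/24, a_5 = -269/120.

a_(n+2) = [5 (n+1) a_(n+1) - 2 a_n] / ((n+1)(n+2)); check: a_0 = -1, a_1 = -1, a_2 = -3/2, a_3 = -13/6, a_4 = -59/24, a_5 = -269/120


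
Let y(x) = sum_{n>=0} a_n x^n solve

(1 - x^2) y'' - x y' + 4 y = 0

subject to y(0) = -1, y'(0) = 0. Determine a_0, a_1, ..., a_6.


Ansatz: y(x) = sum_{n>=0} a_n x^n, so y'(x) = sum_{n>=1} n a_n x^(n-1) and y''(x) = sum_{n>=2} n(n-1) a_n x^(n-2).
Substitute into P(x) y'' + Q(x) y' + R(x) y = 0 with P(x) = 1 - x^2, Q(x) = -x, R(x) = 4, and match powers of x.
Initial conditions: a_0 = -1, a_1 = 0.
Setting the coefficient of each power of x to zero and solving order by order (substituting the coefficients already found):
  x^0: 2 a_2 + 4 a_0 = 0  ->  2 a_2 = -4 a_0 = 4  ->  a_2 = 2
  x^1: 6 a_3 + 3 a_1 = 0  ->  6 a_3 = -3 a_1 = 0  ->  a_3 = 0
  x^2: 12 a_4 = 0  ->  a_4 = 0
  x^3: 20 a_5 - 5 a_3 = 0  ->  20 a_5 = 5 a_3 = 0  ->  a_5 = 0
  x^4: 30 a_6 - 12 a_4 = 0  ->  30 a_6 = 12 a_4 = 0  ->  a_6 = 0
Truncated series: y(x) = -1 + 2 x^2 + O(x^7).

a_0 = -1; a_1 = 0; a_2 = 2; a_3 = 0; a_4 = 0; a_5 = 0; a_6 = 0


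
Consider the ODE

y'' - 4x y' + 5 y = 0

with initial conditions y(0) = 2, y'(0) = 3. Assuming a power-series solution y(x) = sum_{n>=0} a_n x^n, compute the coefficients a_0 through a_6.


Ansatz: y(x) = sum_{n>=0} a_n x^n, so y'(x) = sum_{n>=1} n a_n x^(n-1) and y''(x) = sum_{n>=2} n(n-1) a_n x^(n-2).
Substitute into P(x) y'' + Q(x) y' + R(x) y = 0 with P(x) = 1, Q(x) = -4x, R(x) = 5, and match powers of x.
Initial conditions: a_0 = 2, a_1 = 3.
Setting the coefficient of each power of x to zero and solving order by order (substituting the coefficients already found):
  x^0: 2 a_2 + 5 a_0 = 0  ->  2 a_2 = -5 a_0 = -10  ->  a_2 = -5
  x^1: 6 a_3 + a_1 = 0  ->  6 a_3 = -a_1 = -3  ->  a_3 = -1/2
  x^2: 12 a_4 - 3 a_2 = 0  ->  12 a_4 = 3 a_2 = -15  ->  a_4 = -5/4
  x^3: 20 a_5 - 7 a_3 = 0  ->  20 a_5 = 7 a_3 = -7/2  ->  a_5 = -7/40
  x^4: 30 a_6 - 11 a_4 = 0  ->  30 a_6 = 11 a_4 = -55/4  ->  a_6 = -11/24
Truncated series: y(x) = 2 + 3 x - 5 x^2 - (1/2) x^3 - (5/4) x^4 - (7/40) x^5 - (11/24) x^6 + O(x^7).

a_0 = 2; a_1 = 3; a_2 = -5; a_3 = -1/2; a_4 = -5/4; a_5 = -7/40; a_6 = -11/24


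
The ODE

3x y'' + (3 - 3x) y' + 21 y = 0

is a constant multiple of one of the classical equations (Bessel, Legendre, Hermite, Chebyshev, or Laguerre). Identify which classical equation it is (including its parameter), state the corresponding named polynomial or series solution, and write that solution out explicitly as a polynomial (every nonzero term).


All three coefficients share the factor 3; dividing through by 3 gives  x y'' + (1 - x) y' + 7 y = 0.
This matches the Laguerre equation x y'' + (1 - x) y' + n y = 0 with n = 7; the polynomial solution is L_7(x).
With y = sum_k a_k x^k, matching x^k gives (k+1)k a_{k+1} + (k+1) a_{k+1} - k a_k + n a_k = 0, i.e. (k+1)^2 a_{k+1} = (k - n) a_k = (k - 7) a_k. The right side vanishes at k = 7, so the series terminates at degree 7.
Standard normalization L_n(0) = 1 gives a_0 = 1. Work upward with a_{k+1} = (k - 7) a_k / (k+1)^2:
  a_1 = (0 - 7)(1) / 1^2 = -7/1 = -7
  a_2 = (1 - 7)(-7) / 2^2 = 42/4 = 21/2
  a_3 = (2 - 7)(21/2) / 3^2 = (-105/2)/9 = -35/6
  a_4 = (3 - 7)(-35/6) / 4^2 = (70/3)/16 = 35/24
  a_5 = (4 - 7)(35/24) / 5^2 = (-35/8)/25 = -7/40
  a_6 = (5 - 7)(-7/40) / 6^2 = (7/20)/36 = 7/720
  a_7 = (6 - 7)(7/720) / 7^2 = (-7/720)/49 = -1/5040
Hence L_7(x) = -x^7/5040 + 7 x^6/720 - 7 x^5/40 + 35 x^4/24 - 35 x^3/6 + 21 x^2/2 - 7 x + 1.

L_7(x); series = -x^7/5040 + 7 x^6/720 - 7 x^5/40 + 35 x^4/24 - 35 x^3/6 + 21 x^2/2 - 7 x + 1


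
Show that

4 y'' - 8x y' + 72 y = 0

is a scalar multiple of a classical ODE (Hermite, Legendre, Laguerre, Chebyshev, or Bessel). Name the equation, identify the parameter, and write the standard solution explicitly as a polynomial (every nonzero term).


All three coefficients share the factor 4; dividing through by 4 gives  y'' - 2x y' + 18 y = 0.
This matches the Hermite equation y'' - 2x y' + 2n y = 0 with 2n = 18, so n = 9; the polynomial solution is H_9(x).
With y = sum_k a_k x^k, matching x^k gives (k+2)(k+1) a_{k+2} = 2(k - n) a_k = 2(k - 9) a_k. The right side vanishes at k = 9, so the series with the parity of 9 terminates at degree 9.
Standard normalization: leading coefficient of H_n is 2^n, so a_9 = 2^9 = 512. Work downward with a_k = (k+1)(k+2) a_{k+2} / (2(k - n)):
  a_7 = (8)(9)(512) / (2(7 - 9)) = 36864/(-4) = -9216
  a_5 = (6)(7)(-9216) / (2(5 - 9)) = -387072/(-8) = 48384
  a_3 = (4)(5)(48384) / (2(3 - 9)) = 967680/(-12) = -80640
  a_1 = (2)(3)(-80640) / (2(1 - 9)) = -483840/(-16) = 30240
Hence H_9(x) = 512 x^9 - 9216 x^7 + 48384 x^5 - 80640 x^3 + 30240 x.

H_9(x); series = 512 x^9 - 9216 x^7 + 48384 x^5 - 80640 x^3 + 30240 x


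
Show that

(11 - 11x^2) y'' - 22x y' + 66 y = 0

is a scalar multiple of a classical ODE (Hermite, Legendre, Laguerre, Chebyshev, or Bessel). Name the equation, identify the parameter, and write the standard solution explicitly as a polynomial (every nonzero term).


All three coefficients share the factor 11; dividing through by 11 gives  (1 - x^2) y'' - 2x y' + 6 y = 0.
This matches the Legendre equation (1 - x^2) y'' - 2x y' + n(n+1) y = 0 (note the -2x y' term) with n(n+1) = 6, so n = 2; the polynomial solution is P_2(x).
With y = sum_k a_k x^k, matching x^k gives (k+2)(k+1) a_{k+2} = [k(k+1) - n(n+1)] a_k = (k - 2)(k + 3) a_k. The right side vanishes at k = 2, so the series with the parity of 2 terminates at degree 2.
Standard normalization (P_n(1) = 1): leading coefficient (2n)!/(2^n (n!)^2) = 24/(4*4) = 3/2, so a_2 = 3/2. Work downward with a_k = (k+1)(k+2) a_{k+2} / ((k - 2)(k + 3)):
  a_0 = (1)(2)(3/2) / ((0 - 2)(0 + 3)) = 3/(-6) = -1/2
Hence P_2(x) = 3 x^2/2 - 1/2.

P_2(x); series = 3 x^2/2 - 1/2


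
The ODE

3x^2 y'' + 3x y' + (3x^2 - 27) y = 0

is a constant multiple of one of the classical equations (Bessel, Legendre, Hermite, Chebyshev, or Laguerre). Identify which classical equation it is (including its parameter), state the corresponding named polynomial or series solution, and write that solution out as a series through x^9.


All three coefficients share the factor 3; dividing through by 3 gives  x^2 y'' + x y' + (x^2 - 9) y = 0.
This matches the Bessel equation x^2 y'' + x y' + (x^2 - nu^2) y = 0 with nu^2 = 9, so nu = 3; the solution bounded at x = 0 is J_3(x).
Frobenius at x = 0: indicial roots ±nu; for r = nu the recurrence k(k + 2nu) c_k = -c_{k-2} gives the standard series J_nu(x) = sum_{k>=0} (-1)^k / (k! (k+nu)!) (x/2)^(2k+nu). Evaluate the first 4 terms:
  k = 0: (-1)^0 / (0! * 3! * 2^3) x^3 = 1/(1*6*8) x^3 = (1/48) x^3
  k = 1: (-1)^1 / (1! * 4! * 2^5) x^5 = -1/(1*24*32) x^5 = (-1/768) x^5
  k = 2: (-1)^2 / (2! * 5! * 2^7) x^7 = 1/(2*120*128) x^7 = (1/30720) x^7
  k = 3: (-1)^3 / (3! * 6! * 2^9) x^9 = -1/(6*720*512) x^9 = (-1/2211840) x^9
Hence J_3(x) = -x^9/2211840 + x^7/30720 - x^5/768 + x^3/48 + ....

J_3(x); series = -x^9/2211840 + x^7/30720 - x^5/768 + x^3/48


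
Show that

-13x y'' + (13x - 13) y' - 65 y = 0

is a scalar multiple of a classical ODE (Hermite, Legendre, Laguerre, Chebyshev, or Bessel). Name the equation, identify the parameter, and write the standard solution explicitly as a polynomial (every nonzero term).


All three coefficients share the factor -13; dividing through by -13 gives  x y'' + (1 - x) y' + 5 y = 0.
This matches the Laguerre equation x y'' + (1 - x) y' + n y = 0 with n = 5; the polynomial solution is L_5(x).
With y = sum_k a_k x^k, matching x^k gives (k+1)k a_{k+1} + (k+1) a_{k+1} - k a_k + n a_k = 0, i.e. (k+1)^2 a_{k+1} = (k - n) a_k = (k - 5) a_k. The right side vanishes at k = 5, so the series terminates at degree 5.
Standard normalization L_n(0) = 1 gives a_0 = 1. Work upward with a_{k+1} = (k - 5) a_k / (k+1)^2:
  a_1 = (0 - 5)(1) / 1^2 = -5/1 = -5
  a_2 = (1 - 5)(-5) / 2^2 = 20/4 = 5
  a_3 = (2 - 5)(5) / 3^2 = -15/9 = -5/3
  a_4 = (3 - 5)(-5/3) / 4^2 = (10/3)/16 = 5/24
  a_5 = (4 - 5)(5/24) / 5^2 = (-5/24)/25 = -1/120
Hence L_5(x) = -x^5/120 + 5 x^4/24 - 5 x^3/3 + 5 x^2 - 5 x + 1.

L_5(x); series = -x^5/120 + 5 x^4/24 - 5 x^3/3 + 5 x^2 - 5 x + 1


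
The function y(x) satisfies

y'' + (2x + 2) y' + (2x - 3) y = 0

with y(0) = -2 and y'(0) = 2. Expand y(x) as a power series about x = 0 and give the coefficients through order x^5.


Ansatz: y(x) = sum_{n>=0} a_n x^n, so y'(x) = sum_{n>=1} n a_n x^(n-1) and y''(x) = sum_{n>=2} n(n-1) a_n x^(n-2).
Substitute into P(x) y'' + Q(x) y' + R(x) y = 0 with P(x) = 1, Q(x) = 2x + 2, R(x) = 2x - 3, and match powers of x.
Initial conditions: a_0 = -2, a_1 = 2.
Setting the coefficient of each power of x to zero and solving order by order (substituting the coefficients already found):
  x^0: 2 a_2 + 2 a_1 - 3 a_0 = 0  ->  2 a_2 = -2 a_1 + 3 a_0 = -10  ->  a_2 = -5
  x^1: 6 a_3 + 4 a_2 - a_1 + 2 a_0 = 0  ->  6 a_3 = -4 a_2 + a_1 - 2 a_0 = 26  ->  a_3 = 13/3
  x^2: 12 a_4 + 6 a_3 + a_2 + 2 a_1 = 0  ->  12 a_4 = -6 a_3 - a_2 - 2 a_1 = -25  ->  a_4 = -25/12
  x^3: 20 a_5 + 8 a_4 + 3 a_3 + 2 a_2 = 0  ->  20 a_5 = -8 a_4 - 3 a_3 - 2 a_2 = 41/3  ->  a_5 = 41/60
Truncated series: y(x) = -2 + 2 x - 5 x^2 + (13/3) x^3 - (25/12) x^4 + (41/60) x^5 + O(x^6).

a_0 = -2; a_1 = 2; a_2 = -5; a_3 = 13/3; a_4 = -25/12; a_5 = 41/60


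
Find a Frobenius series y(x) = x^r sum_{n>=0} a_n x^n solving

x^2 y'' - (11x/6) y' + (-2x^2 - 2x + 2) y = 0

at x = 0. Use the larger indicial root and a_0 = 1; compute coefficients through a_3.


Write in Frobenius form y'' + (p(x)/x) y' + (q(x)/x^2) y = 0:
  p(x) = -11/6,  q(x) = -2x^2 - 2x + 2.
Indicial equation: r(r-1) + (-11/6) r + (2) = 0 -> roots r_1 = 3/2, r_2 = 4/3.
Take r = r_1 = 3/2. Let y(x) = x^r sum_{n>=0} a_n x^n with a_0 = 1.
Substitute y = x^r sum a_n x^n and match x^{r+n}. The recurrence is
  D(n) a_n - 2 a_{n-1} - 2 a_{n-2} = 0,  where D(n) = (r+n)(r+n-1) + (-11/6)(r+n) + (2).
  a_n = [2 a_{n-1} + 2 a_{n-2}] / D(n).
Since the indicial polynomial factors as (r - r_1)(r - r_2), D(n) = (r_1 + n - r_1)(r_1 + n - r_2) = n(n + 1/6).
Evaluating step by step (a_0 = 1):
  n = 1: D(1) = 1(1 + 1/6) = 7/6; numerator = 2(1) = 2; a_1 = (2)/(7/6) = 12/7
  n = 2: D(2) = 2(2 + 1/6) = 13/3; numerator = 2(12/7) + 2(1) = 38/7; a_2 = (38/7)/(13/3) = 114/91
  n = 3: D(3) = 3(3 + 1/6) = 19/2; numerator = 2(114/91) + 2(12/7) = 540/91; a_3 = (540/91)/(19/2) = 1080/1729

r = 3/2; a_0 = 1; a_1 = 12/7; a_2 = 114/91; a_3 = 1080/1729


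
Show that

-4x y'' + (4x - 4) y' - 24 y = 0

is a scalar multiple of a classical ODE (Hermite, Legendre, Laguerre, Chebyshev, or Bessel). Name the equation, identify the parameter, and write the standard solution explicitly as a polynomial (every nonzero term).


All three coefficients share the factor -4; dividing through by -4 gives  x y'' + (1 - x) y' + 6 y = 0.
This matches the Laguerre equation x y'' + (1 - x) y' + n y = 0 with n = 6; the polynomial solution is L_6(x).
With y = sum_k a_k x^k, matching x^k gives (k+1)k a_{k+1} + (k+1) a_{k+1} - k a_k + n a_k = 0, i.e. (k+1)^2 a_{k+1} = (k - n) a_k = (k - 6) a_k. The right side vanishes at k = 6, so the series terminates at degree 6.
Standard normalization L_n(0) = 1 gives a_0 = 1. Work upward with a_{k+1} = (k - 6) a_k / (k+1)^2:
  a_1 = (0 - 6)(1) / 1^2 = -6/1 = -6
  a_2 = (1 - 6)(-6) / 2^2 = 30/4 = 15/2
  a_3 = (2 - 6)(15/2) / 3^2 = -30/9 = -10/3
  a_4 = (3 - 6)(-10/3) / 4^2 = 10/16 = 5/8
  a_5 = (4 - 6)(5/8) / 5^2 = (-5/4)/25 = -1/20
  a_6 = (5 - 6)(-1/20) / 6^2 = (1/20)/36 = 1/720
Hence L_6(x) = x^6/720 - x^5/20 + 5 x^4/8 - 10 x^3/3 + 15 x^2/2 - 6 x + 1.

L_6(x); series = x^6/720 - x^5/20 + 5 x^4/8 - 10 x^3/3 + 15 x^2/2 - 6 x + 1


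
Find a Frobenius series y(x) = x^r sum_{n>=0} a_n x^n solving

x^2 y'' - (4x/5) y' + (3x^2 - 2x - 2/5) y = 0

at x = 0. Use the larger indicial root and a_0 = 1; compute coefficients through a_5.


Write in Frobenius form y'' + (p(x)/x) y' + (q(x)/x^2) y = 0:
  p(x) = -4/5,  q(x) = 3x^2 - 2x - 2/5.
Indicial equation: r(r-1) + (-4/5) r + (-2/5) = 0 -> roots r_1 = 2, r_2 = -1/5.
Take r = r_1 = 2. Let y(x) = x^r sum_{n>=0} a_n x^n with a_0 = 1.
Substitute y = x^r sum a_n x^n and match x^{r+n}. The recurrence is
  D(n) a_n - 2 a_{n-1} + 3 a_{n-2} = 0,  where D(n) = (r+n)(r+n-1) + (-4/5)(r+n) + (-2/5).
  a_n = [2 a_{n-1} - 3 a_{n-2}] / D(n).
Since the indicial polynomial factors as (r - r_1)(r - r_2), D(n) = (r_1 + n - r_1)(r_1 + n - r_2) = n(n + 11/5).
Evaluating step by step (a_0 = 1):
  n = 1: D(1) = 1(1 + 11/5) = 16/5; numerator = 2(1) = 2; a_1 = (2)/(16/5) = 5/8
  n = 2: D(2) = 2(2 + 11/5) = 42/5; numerator = 2(5/8) - 3(1) = -7/4; a_2 = (-7/4)/(42/5) = -5/24
  n = 3: D(3) = 3(3 + 11/5) = 78/5; numerator = 2(-5/24) - 3(5/8) = -55/24; a_3 = (-55/24)/(78/5) = -275/1872
  n = 4: D(4) = 4(4 + 11/5) = 124/5; numerator = 2(-275/1872) - 3(-5/24) = 155/468; a_4 = (155/468)/(124/5) = 25/1872
  n = 5: D(5) = 5(5 + 11/5) = 36; numerator = 2(25/1872) - 3(-275/1872) = 875/1872; a_5 = (875/1872)/(36) = 875/67392

r = 2; a_0 = 1; a_1 = 5/8; a_2 = -5/24; a_3 = -275/1872; a_4 = 25/1872; a_5 = 875/67392


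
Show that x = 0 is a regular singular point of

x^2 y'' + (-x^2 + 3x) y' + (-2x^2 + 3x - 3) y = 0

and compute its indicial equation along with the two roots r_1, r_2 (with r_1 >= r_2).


Divide by x^2 to reach normal form y'' + P_1(x) y' + P_2(x) y = 0 with P_1(x) = -1 + 3/x and P_2(x) = -2 + 3/x - 3/x^2.
x = 0 is a singular point because the y'-coefficient -1 + 3/x has a pole at x = 0 and the y-coefficient -2 + 3/x - 3/x^2 has a pole at x = 0.
It is a regular singular point because x P_1(x) = p(x) = 3 - x and x^2 P_2(x) = q(x) = -2x^2 + 3x - 3 are polynomials, hence analytic at x = 0.
p(0) = 3,  q(0) = -3.
Indicial equation: r(r-1) + p(0) r + q(0) = 0, i.e. r^2 + (p(0) - 1) r + q(0) = 0, i.e. r^2 + 2 r - 3 = 0.
Discriminant: (2)^2 - 4(-3) = 16, so r = (-2 ± 4)/2.
Solving: r_1 = 1, r_2 = -3.

indicial: r^2 + 2 r - 3 = 0; roots r_1 = 1, r_2 = -3


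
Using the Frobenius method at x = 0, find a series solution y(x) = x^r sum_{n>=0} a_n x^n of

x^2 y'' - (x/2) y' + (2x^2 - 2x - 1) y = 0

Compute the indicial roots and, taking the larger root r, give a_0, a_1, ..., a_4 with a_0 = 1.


Write in Frobenius form y'' + (p(x)/x) y' + (q(x)/x^2) y = 0:
  p(x) = -1/2,  q(x) = 2x^2 - 2x - 1.
Indicial equation: r(r-1) + (-1/2) r + (-1) = 0 -> roots r_1 = 2, r_2 = -1/2.
Take r = r_1 = 2. Let y(x) = x^r sum_{n>=0} a_n x^n with a_0 = 1.
Substitute y = x^r sum a_n x^n and match x^{r+n}. The recurrence is
  D(n) a_n - 2 a_{n-1} + 2 a_{n-2} = 0,  where D(n) = (r+n)(r+n-1) + (-1/2)(r+n) + (-1).
  a_n = [2 a_{n-1} - 2 a_{n-2}] / D(n).
Since the indicial polynomial factors as (r - r_1)(r - r_2), D(n) = (r_1 + n - r_1)(r_1 + n - r_2) = n(n + 5/2).
Evaluating step by step (a_0 = 1):
  n = 1: D(1) = 1(1 + 5/2) = 7/2; numerator = 2(1) = 2; a_1 = (2)/(7/2) = 4/7
  n = 2: D(2) = 2(2 + 5/2) = 9; numerator = 2(4/7) - 2(1) = -6/7; a_2 = (-6/7)/(9) = -2/21
  n = 3: D(3) = 3(3 + 5/2) = 33/2; numerator = 2(-2/21) - 2(4/7) = -4/3; a_3 = (-4/3)/(33/2) = -8/99
  n = 4: D(4) = 4(4 + 5/2) = 26; numerator = 2(-8/99) - 2(-2/21) = 20/693; a_4 = (20/693)/(26) = 10/9009

r = 2; a_0 = 1; a_1 = 4/7; a_2 = -2/21; a_3 = -8/99; a_4 = 10/9009


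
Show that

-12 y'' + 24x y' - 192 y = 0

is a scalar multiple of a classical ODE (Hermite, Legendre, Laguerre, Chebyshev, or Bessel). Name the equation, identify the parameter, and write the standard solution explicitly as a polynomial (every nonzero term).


All three coefficients share the factor -12; dividing through by -12 gives  y'' - 2x y' + 16 y = 0.
This matches the Hermite equation y'' - 2x y' + 2n y = 0 with 2n = 16, so n = 8; the polynomial solution is H_8(x).
With y = sum_k a_k x^k, matching x^k gives (k+2)(k+1) a_{k+2} = 2(k - n) a_k = 2(k - 8) a_k. The right side vanishes at k = 8, so the series with the parity of 8 terminates at degree 8.
Standard normalization: leading coefficient of H_n is 2^n, so a_8 = 2^8 = 256. Work downward with a_k = (k+1)(k+2) a_{k+2} / (2(k - n)):
  a_6 = (7)(8)(256) / (2(6 - 8)) = 14336/(-4) = -3584
  a_4 = (5)(6)(-3584) / (2(4 - 8)) = -107520/(-8) = 13440
  a_2 = (3)(4)(13440) / (2(2 - 8)) = 161280/(-12) = -13440
  a_0 = (1)(2)(-13440) / (2(0 - 8)) = -26880/(-16) = 1680
Hence H_8(x) = 256 x^8 - 3584 x^6 + 13440 x^4 - 13440 x^2 + 1680.

H_8(x); series = 256 x^8 - 3584 x^6 + 13440 x^4 - 13440 x^2 + 1680


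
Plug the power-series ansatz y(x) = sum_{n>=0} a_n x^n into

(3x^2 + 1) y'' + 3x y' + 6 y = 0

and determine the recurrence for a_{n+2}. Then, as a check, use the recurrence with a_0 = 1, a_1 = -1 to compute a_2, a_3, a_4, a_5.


Substitute y = sum_n a_n x^n.
(1 + 3 x^2) y'' contributes (n+2)(n+1) a_{n+2} + 3 n(n-1) a_n at x^n.
3 x y'(x) contributes 3 n a_n at x^n.
6 y(x) contributes 6 a_n at x^n.
Matching x^n: (n+2)(n+1) a_{n+2} + (3 n(n-1) + 3 n + 6) a_n = 0.
Thus a_{n+2} = (-3 n(n-1) - 3 n - 6) / ((n+1)(n+2)) * a_n.

Check with a_0 = 1, a_1 = -1 (apply the recurrence for n = 0, 1, 2, 3): a_0 = 1, a_1 = -1, a_2 = -3, a_3 = 3/2, a_4 = 9/2, a_5 = -99/40.

a_(n+2) = (-3 n(n-1) - 3 n - 6) / ((n+1)(n+2)) * a_n; check: a_0 = 1, a_1 = -1, a_2 = -3, a_3 = 3/2, a_4 = 9/2, a_5 = -99/40


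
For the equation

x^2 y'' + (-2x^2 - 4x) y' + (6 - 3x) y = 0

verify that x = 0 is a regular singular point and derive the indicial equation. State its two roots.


Divide by x^2 to reach normal form y'' + P_1(x) y' + P_2(x) y = 0 with P_1(x) = -2 - 4/x and P_2(x) = -3/x + 6/x^2.
x = 0 is a singular point because the y'-coefficient -2 - 4/x has a pole at x = 0 and the y-coefficient -3/x + 6/x^2 has a pole at x = 0.
It is a regular singular point because x P_1(x) = p(x) = -2x - 4 and x^2 P_2(x) = q(x) = 6 - 3x are polynomials, hence analytic at x = 0.
p(0) = -4,  q(0) = 6.
Indicial equation: r(r-1) + p(0) r + q(0) = 0, i.e. r^2 + (p(0) - 1) r + q(0) = 0, i.e. r^2 - 5 r + 6 = 0.
Discriminant: (-5)^2 - 4(6) = 1, so r = (5 ± 1)/2.
Solving: r_1 = 3, r_2 = 2.

indicial: r^2 - 5 r + 6 = 0; roots r_1 = 3, r_2 = 2


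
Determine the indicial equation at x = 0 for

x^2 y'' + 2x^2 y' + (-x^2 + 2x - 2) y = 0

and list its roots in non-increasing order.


Divide by x^2 to reach normal form y'' + P_1(x) y' + P_2(x) y = 0 with P_1(x) = 2 and P_2(x) = -1 + 2/x - 2/x^2.
x = 0 is a singular point because the y-coefficient -1 + 2/x - 2/x^2 has a pole at x = 0.
It is a regular singular point because x P_1(x) = p(x) = 2x and x^2 P_2(x) = q(x) = -x^2 + 2x - 2 are polynomials, hence analytic at x = 0.
p(0) = 0,  q(0) = -2.
Indicial equation: r(r-1) + p(0) r + q(0) = 0, i.e. r^2 + (p(0) - 1) r + q(0) = 0, i.e. r^2 - 1 r - 2 = 0.
Discriminant: (-1)^2 - 4(-2) = 9, so r = (1 ± 3)/2.
Solving: r_1 = 2, r_2 = -1.

indicial: r^2 - 1 r - 2 = 0; roots r_1 = 2, r_2 = -1


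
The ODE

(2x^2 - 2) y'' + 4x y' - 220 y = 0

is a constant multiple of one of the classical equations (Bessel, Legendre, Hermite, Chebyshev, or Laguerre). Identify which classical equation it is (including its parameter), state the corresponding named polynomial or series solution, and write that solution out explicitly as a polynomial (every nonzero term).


All three coefficients share the factor -2; dividing through by -2 gives  (1 - x^2) y'' - 2x y' + 110 y = 0.
This matches the Legendre equation (1 - x^2) y'' - 2x y' + n(n+1) y = 0 (note the -2x y' term) with n(n+1) = 110, so n = 10; the polynomial solution is P_10(x).
With y = sum_k a_k x^k, matching x^k gives (k+2)(k+1) a_{k+2} = [k(k+1) - n(n+1)] a_k = (k - 10)(k + 11) a_k. The right side vanishes at k = 10, so the series with the parity of 10 terminates at degree 10.
Standard normalization (P_n(1) = 1): leading coefficient (2n)!/(2^n (n!)^2) = 2432902008176640000/(1024*13168189440000) = 46189/256, so a_10 = 46189/256. Work downward with a_k = (k+1)(k+2) a_{k+2} / ((k - 10)(k + 11)):
  a_8 = (9)(10)(46189/256) / ((8 - 10)(8 + 11)) = (2078505/128)/(-38) = -109395/256
  a_6 = (7)(8)(-109395/256) / ((6 - 10)(6 + 11)) = (-765765/32)/(-68) = 45045/128
  a_4 = (5)(6)(45045/128) / ((4 - 10)(4 + 11)) = (675675/64)/(-90) = -15015/128
  a_2 = (3)(4)(-15015/128) / ((2 - 10)(2 + 11)) = (-45045/32)/(-104) = 3465/256
  a_0 = (1)(2)(3465/256) / ((0 - 10)(0 + 11)) = (3465/128)/(-110) = -63/256
Hence P_10(x) = 46189 x^10/256 - 109395 x^8/256 + 45045 x^6/128 - 15015 x^4/128 + 3465 x^2/256 - 63/256.

P_10(x); series = 46189 x^10/256 - 109395 x^8/256 + 45045 x^6/128 - 15015 x^4/128 + 3465 x^2/256 - 63/256


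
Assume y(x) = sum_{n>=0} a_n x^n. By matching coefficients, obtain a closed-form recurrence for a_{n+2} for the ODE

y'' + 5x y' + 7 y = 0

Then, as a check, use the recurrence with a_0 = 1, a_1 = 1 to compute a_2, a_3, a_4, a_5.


Substitute y = sum_n a_n x^n.
y''(x) has coefficient (n+2)(n+1) a_{n+2} at x^n;
5 x y'(x) has coefficient 5 n a_n at x^n (shift);
7 y(x) has coefficient 7 a_n at x^n.
Matching x^n: (n+2)(n+1) a_{n+2} + (5n + 7) a_n = 0.
Thus a_{n+2} = (-5n - 7) / ((n+1)(n+2)) * a_n.

Check with a_0 = 1, a_1 = 1 (apply the recurrence for n = 0, 1, 2, 3): a_0 = 1, a_1 = 1, a_2 = -7/2, a_3 = -2, a_4 = 119/24, a_5 = 11/5.

a_(n+2) = (-5n - 7) / ((n+1)(n+2)) * a_n; check: a_0 = 1, a_1 = 1, a_2 = -7/2, a_3 = -2, a_4 = 119/24, a_5 = 11/5


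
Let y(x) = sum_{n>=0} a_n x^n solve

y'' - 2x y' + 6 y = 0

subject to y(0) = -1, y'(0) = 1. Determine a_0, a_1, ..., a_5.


Ansatz: y(x) = sum_{n>=0} a_n x^n, so y'(x) = sum_{n>=1} n a_n x^(n-1) and y''(x) = sum_{n>=2} n(n-1) a_n x^(n-2).
Substitute into P(x) y'' + Q(x) y' + R(x) y = 0 with P(x) = 1, Q(x) = -2x, R(x) = 6, and match powers of x.
Initial conditions: a_0 = -1, a_1 = 1.
Setting the coefficient of each power of x to zero and solving order by order (substituting the coefficients already found):
  x^0: 2 a_2 + 6 a_0 = 0  ->  2 a_2 = -6 a_0 = 6  ->  a_2 = 3
  x^1: 6 a_3 + 4 a_1 = 0  ->  6 a_3 = -4 a_1 = -4  ->  a_3 = -2/3
  x^2: 12 a_4 + 2 a_2 = 0  ->  12 a_4 = -2 a_2 = -6  ->  a_4 = -1/2
  x^3: 20 a_5 = 0  ->  a_5 = 0
Truncated series: y(x) = -1 + x + 3 x^2 - (2/3) x^3 - (1/2) x^4 + O(x^6).

a_0 = -1; a_1 = 1; a_2 = 3; a_3 = -2/3; a_4 = -1/2; a_5 = 0


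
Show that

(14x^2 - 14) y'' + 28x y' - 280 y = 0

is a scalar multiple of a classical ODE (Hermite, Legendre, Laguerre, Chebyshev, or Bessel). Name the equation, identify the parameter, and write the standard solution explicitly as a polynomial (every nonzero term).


All three coefficients share the factor -14; dividing through by -14 gives  (1 - x^2) y'' - 2x y' + 20 y = 0.
This matches the Legendre equation (1 - x^2) y'' - 2x y' + n(n+1) y = 0 (note the -2x y' term) with n(n+1) = 20, so n = 4; the polynomial solution is P_4(x).
With y = sum_k a_k x^k, matching x^k gives (k+2)(k+1) a_{k+2} = [k(k+1) - n(n+1)] a_k = (k - 4)(k + 5) a_k. The right side vanishes at k = 4, so the series with the parity of 4 terminates at degree 4.
Standard normalization (P_n(1) = 1): leading coefficient (2n)!/(2^n (n!)^2) = 40320/(16*576) = 35/8, so a_4 = 35/8. Work downward with a_k = (k+1)(k+2) a_{k+2} / ((k - 4)(k + 5)):
  a_2 = (3)(4)(35/8) / ((2 - 4)(2 + 5)) = (105/2)/(-14) = -15/4
  a_0 = (1)(2)(-15/4) / ((0 - 4)(0 + 5)) = (-15/2)/(-20) = 3/8
Hence P_4(x) = 35 x^4/8 - 15 x^2/4 + 3/8.

P_4(x); series = 35 x^4/8 - 15 x^2/4 + 3/8


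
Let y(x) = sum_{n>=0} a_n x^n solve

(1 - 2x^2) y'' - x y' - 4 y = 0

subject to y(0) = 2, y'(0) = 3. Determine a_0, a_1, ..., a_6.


Ansatz: y(x) = sum_{n>=0} a_n x^n, so y'(x) = sum_{n>=1} n a_n x^(n-1) and y''(x) = sum_{n>=2} n(n-1) a_n x^(n-2).
Substitute into P(x) y'' + Q(x) y' + R(x) y = 0 with P(x) = 1 - 2x^2, Q(x) = -x, R(x) = -4, and match powers of x.
Initial conditions: a_0 = 2, a_1 = 3.
Setting the coefficient of each power of x to zero and solving order by order (substituting the coefficients already found):
  x^0: 2 a_2 - 4 a_0 = 0  ->  2 a_2 = 4 a_0 = 8  ->  a_2 = 4
  x^1: 6 a_3 - 5 a_1 = 0  ->  6 a_3 = 5 a_1 = 15  ->  a_3 = 5/2
  x^2: 12 a_4 - 10 a_2 = 0  ->  12 a_4 = 10 a_2 = 40  ->  a_4 = 10/3
  x^3: 20 a_5 - 19 a_3 = 0  ->  20 a_5 = 19 a_3 = 95/2  ->  a_5 = 19/8
  x^4: 30 a_6 - 32 a_4 = 0  ->  30 a_6 = 32 a_4 = 320/3  ->  a_6 = 32/9
Truncated series: y(x) = 2 + 3 x + 4 x^2 + (5/2) x^3 + (10/3) x^4 + (19/8) x^5 + (32/9) x^6 + O(x^7).

a_0 = 2; a_1 = 3; a_2 = 4; a_3 = 5/2; a_4 = 10/3; a_5 = 19/8; a_6 = 32/9


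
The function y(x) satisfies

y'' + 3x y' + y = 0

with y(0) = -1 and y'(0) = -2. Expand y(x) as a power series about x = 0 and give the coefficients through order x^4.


Ansatz: y(x) = sum_{n>=0} a_n x^n, so y'(x) = sum_{n>=1} n a_n x^(n-1) and y''(x) = sum_{n>=2} n(n-1) a_n x^(n-2).
Substitute into P(x) y'' + Q(x) y' + R(x) y = 0 with P(x) = 1, Q(x) = 3x, R(x) = 1, and match powers of x.
Initial conditions: a_0 = -1, a_1 = -2.
Setting the coefficient of each power of x to zero and solving order by order (substituting the coefficients already found):
  x^0: 2 a_2 + a_0 = 0  ->  2 a_2 = -a_0 = 1  ->  a_2 = 1/2
  x^1: 6 a_3 + 4 a_1 = 0  ->  6 a_3 = -4 a_1 = 8  ->  a_3 = 4/3
  x^2: 12 a_4 + 7 a_2 = 0  ->  12 a_4 = -7 a_2 = -7/2  ->  a_4 = -7/24
Truncated series: y(x) = -1 - 2 x + (1/2) x^2 + (4/3) x^3 - (7/24) x^4 + O(x^5).

a_0 = -1; a_1 = -2; a_2 = 1/2; a_3 = 4/3; a_4 = -7/24


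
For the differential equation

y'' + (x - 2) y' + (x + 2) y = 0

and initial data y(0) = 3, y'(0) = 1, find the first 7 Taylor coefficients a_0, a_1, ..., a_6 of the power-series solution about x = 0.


Ansatz: y(x) = sum_{n>=0} a_n x^n, so y'(x) = sum_{n>=1} n a_n x^(n-1) and y''(x) = sum_{n>=2} n(n-1) a_n x^(n-2).
Substitute into P(x) y'' + Q(x) y' + R(x) y = 0 with P(x) = 1, Q(x) = x - 2, R(x) = x + 2, and match powers of x.
Initial conditions: a_0 = 3, a_1 = 1.
Setting the coefficient of each power of x to zero and solving order by order (substituting the coefficients already found):
  x^0: 2 a_2 - 2 a_1 + 2 a_0 = 0  ->  2 a_2 = 2 a_1 - 2 a_0 = -4  ->  a_2 = -2
  x^1: 6 a_3 - 4 a_2 + 3 a_1 + a_0 = 0  ->  6 a_3 = 4 a_2 - 3 a_1 - a_0 = -14  ->  a_3 = -7/3
  x^2: 12 a_4 - 6 a_3 + 4 a_2 + a_1 = 0  ->  12 a_4 = 6 a_3 - 4 a_2 - a_1 = -7  ->  a_4 = -7/12
  x^3: 20 a_5 - 8 a_4 + 5 a_3 + a_2 = 0  ->  20 a_5 = 8 a_4 - 5 a_3 - a_2 = 9  ->  a_5 = 9/20
  x^4: 30 a_6 - 10 a_5 + 6 a_4 + a_3 = 0  ->  30 a_6 = 10 a_5 - 6 a_4 - a_3 = 31/3  ->  a_6 = 31/90
Truncated series: y(x) = 3 + x - 2 x^2 - (7/3) x^3 - (7/12) x^4 + (9/20) x^5 + (31/90) x^6 + O(x^7).

a_0 = 3; a_1 = 1; a_2 = -2; a_3 = -7/3; a_4 = -7/12; a_5 = 9/20; a_6 = 31/90


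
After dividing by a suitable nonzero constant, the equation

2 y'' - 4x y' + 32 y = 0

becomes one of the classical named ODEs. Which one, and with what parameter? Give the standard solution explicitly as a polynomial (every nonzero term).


All three coefficients share the factor 2; dividing through by 2 gives  y'' - 2x y' + 16 y = 0.
This matches the Hermite equation y'' - 2x y' + 2n y = 0 with 2n = 16, so n = 8; the polynomial solution is H_8(x).
With y = sum_k a_k x^k, matching x^k gives (k+2)(k+1) a_{k+2} = 2(k - n) a_k = 2(k - 8) a_k. The right side vanishes at k = 8, so the series with the parity of 8 terminates at degree 8.
Standard normalization: leading coefficient of H_n is 2^n, so a_8 = 2^8 = 256. Work downward with a_k = (k+1)(k+2) a_{k+2} / (2(k - n)):
  a_6 = (7)(8)(256) / (2(6 - 8)) = 14336/(-4) = -3584
  a_4 = (5)(6)(-3584) / (2(4 - 8)) = -107520/(-8) = 13440
  a_2 = (3)(4)(13440) / (2(2 - 8)) = 161280/(-12) = -13440
  a_0 = (1)(2)(-13440) / (2(0 - 8)) = -26880/(-16) = 1680
Hence H_8(x) = 256 x^8 - 3584 x^6 + 13440 x^4 - 13440 x^2 + 1680.

H_8(x); series = 256 x^8 - 3584 x^6 + 13440 x^4 - 13440 x^2 + 1680


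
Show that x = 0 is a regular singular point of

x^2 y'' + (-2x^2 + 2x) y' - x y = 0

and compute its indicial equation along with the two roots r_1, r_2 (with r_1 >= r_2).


Divide by x^2 to reach normal form y'' + P_1(x) y' + P_2(x) y = 0 with P_1(x) = -2 + 2/x and P_2(x) = -1/x.
x = 0 is a singular point because the y'-coefficient -2 + 2/x has a pole at x = 0 and the y-coefficient -1/x has a pole at x = 0.
It is a regular singular point because x P_1(x) = p(x) = 2 - 2x and x^2 P_2(x) = q(x) = -x are polynomials, hence analytic at x = 0.
p(0) = 2,  q(0) = 0.
Indicial equation: r(r-1) + p(0) r + q(0) = 0, i.e. r^2 + (p(0) - 1) r + q(0) = 0, i.e. r^2 + 1 r = 0.
Discriminant: (1)^2 - 4(0) = 1, so r = (-1 ± 1)/2.
Solving: r_1 = 0, r_2 = -1.

indicial: r^2 + 1 r = 0; roots r_1 = 0, r_2 = -1


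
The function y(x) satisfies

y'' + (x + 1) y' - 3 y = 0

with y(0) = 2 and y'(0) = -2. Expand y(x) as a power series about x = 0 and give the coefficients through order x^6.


Ansatz: y(x) = sum_{n>=0} a_n x^n, so y'(x) = sum_{n>=1} n a_n x^(n-1) and y''(x) = sum_{n>=2} n(n-1) a_n x^(n-2).
Substitute into P(x) y'' + Q(x) y' + R(x) y = 0 with P(x) = 1, Q(x) = x + 1, R(x) = -3, and match powers of x.
Initial conditions: a_0 = 2, a_1 = -2.
Setting the coefficient of each power of x to zero and solving order by order (substituting the coefficients already found):
  x^0: 2 a_2 + a_1 - 3 a_0 = 0  ->  2 a_2 = -a_1 + 3 a_0 = 8  ->  a_2 = 4
  x^1: 6 a_3 + 2 a_2 - 2 a_1 = 0  ->  6 a_3 = -2 a_2 + 2 a_1 = -12  ->  a_3 = -2
  x^2: 12 a_4 + 3 a_3 - a_2 = 0  ->  12 a_4 = -3 a_3 + a_2 = 10  ->  a_4 = 5/6
  x^3: 20 a_5 + 4 a_4 = 0  ->  20 a_5 = -4 a_4 = -10/3  ->  a_5 = -1/6
  x^4: 30 a_6 + 5 a_5 + a_4 = 0  ->  30 a_6 = -5 a_5 - a_4 = 0  ->  a_6 = 0
Truncated series: y(x) = 2 - 2 x + 4 x^2 - 2 x^3 + (5/6) x^4 - (1/6) x^5 + O(x^7).

a_0 = 2; a_1 = -2; a_2 = 4; a_3 = -2; a_4 = 5/6; a_5 = -1/6; a_6 = 0


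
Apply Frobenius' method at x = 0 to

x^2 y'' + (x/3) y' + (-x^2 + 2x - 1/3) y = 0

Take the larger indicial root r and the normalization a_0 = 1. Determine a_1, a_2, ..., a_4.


Write in Frobenius form y'' + (p(x)/x) y' + (q(x)/x^2) y = 0:
  p(x) = 1/3,  q(x) = -x^2 + 2x - 1/3.
Indicial equation: r(r-1) + (1/3) r + (-1/3) = 0 -> roots r_1 = 1, r_2 = -1/3.
Take r = r_1 = 1. Let y(x) = x^r sum_{n>=0} a_n x^n with a_0 = 1.
Substitute y = x^r sum a_n x^n and match x^{r+n}. The recurrence is
  D(n) a_n + 2 a_{n-1} - 1 a_{n-2} = 0,  where D(n) = (r+n)(r+n-1) + (1/3)(r+n) + (-1/3).
  a_n = [-2 a_{n-1} + 1 a_{n-2}] / D(n).
Since the indicial polynomial factors as (r - r_1)(r - r_2), D(n) = (r_1 + n - r_1)(r_1 + n - r_2) = n(n + 4/3).
Evaluating step by step (a_0 = 1):
  n = 1: D(1) = 1(1 + 4/3) = 7/3; numerator = -2(1) = -2; a_1 = (-2)/(7/3) = -6/7
  n = 2: D(2) = 2(2 + 4/3) = 20/3; numerator = -2(-6/7) + 1(1) = 19/7; a_2 = (19/7)/(20/3) = 57/140
  n = 3: D(3) = 3(3 + 4/3) = 13; numerator = -2(57/140) + 1(-6/7) = -117/70; a_3 = (-117/70)/(13) = -9/70
  n = 4: D(4) = 4(4 + 4/3) = 64/3; numerator = -2(-9/70) + 1(57/140) = 93/140; a_4 = (93/140)/(64/3) = 279/8960

r = 1; a_0 = 1; a_1 = -6/7; a_2 = 57/140; a_3 = -9/70; a_4 = 279/8960


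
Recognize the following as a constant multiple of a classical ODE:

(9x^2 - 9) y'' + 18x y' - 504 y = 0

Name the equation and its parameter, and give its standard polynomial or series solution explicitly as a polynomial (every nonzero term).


All three coefficients share the factor -9; dividing through by -9 gives  (1 - x^2) y'' - 2x y' + 56 y = 0.
This matches the Legendre equation (1 - x^2) y'' - 2x y' + n(n+1) y = 0 (note the -2x y' term) with n(n+1) = 56, so n = 7; the polynomial solution is P_7(x).
With y = sum_k a_k x^k, matching x^k gives (k+2)(k+1) a_{k+2} = [k(k+1) - n(n+1)] a_k = (k - 7)(k + 8) a_k. The right side vanishes at k = 7, so the series with the parity of 7 terminates at degree 7.
Standard normalization (P_n(1) = 1): leading coefficient (2n)!/(2^n (n!)^2) = 87178291200/(128*25401600) = 429/16, so a_7 = 429/16. Work downward with a_k = (k+1)(k+2) a_{k+2} / ((k - 7)(k + 8)):
  a_5 = (6)(7)(429/16) / ((5 - 7)(5 + 8)) = (9009/8)/(-26) = -693/16
  a_3 = (4)(5)(-693/16) / ((3 - 7)(3 + 8)) = (-3465/4)/(-44) = 315/16
  a_1 = (2)(3)(315/16) / ((1 - 7)(1 + 8)) = (945/8)/(-54) = -35/16
Hence P_7(x) = 429 x^7/16 - 693 x^5/16 + 315 x^3/16 - 35 x/16.

P_7(x); series = 429 x^7/16 - 693 x^5/16 + 315 x^3/16 - 35 x/16


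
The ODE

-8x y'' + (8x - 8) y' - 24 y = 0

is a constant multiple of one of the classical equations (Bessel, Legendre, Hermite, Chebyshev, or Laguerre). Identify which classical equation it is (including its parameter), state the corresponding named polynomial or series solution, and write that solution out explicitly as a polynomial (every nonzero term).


All three coefficients share the factor -8; dividing through by -8 gives  x y'' + (1 - x) y' + 3 y = 0.
This matches the Laguerre equation x y'' + (1 - x) y' + n y = 0 with n = 3; the polynomial solution is L_3(x).
With y = sum_k a_k x^k, matching x^k gives (k+1)k a_{k+1} + (k+1) a_{k+1} - k a_k + n a_k = 0, i.e. (k+1)^2 a_{k+1} = (k - n) a_k = (k - 3) a_k. The right side vanishes at k = 3, so the series terminates at degree 3.
Standard normalization L_n(0) = 1 gives a_0 = 1. Work upward with a_{k+1} = (k - 3) a_k / (k+1)^2:
  a_1 = (0 - 3)(1) / 1^2 = -3/1 = -3
  a_2 = (1 - 3)(-3) / 2^2 = 6/4 = 3/2
  a_3 = (2 - 3)(3/2) / 3^2 = (-3/2)/9 = -1/6
Hence L_3(x) = -x^3/6 + 3 x^2/2 - 3 x + 1.

L_3(x); series = -x^3/6 + 3 x^2/2 - 3 x + 1


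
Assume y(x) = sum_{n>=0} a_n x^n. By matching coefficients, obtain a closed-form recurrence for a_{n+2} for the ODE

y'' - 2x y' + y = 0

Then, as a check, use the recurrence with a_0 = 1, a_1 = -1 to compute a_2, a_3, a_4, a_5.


Substitute y = sum_n a_n x^n.
y''(x) has coefficient (n+2)(n+1) a_{n+2} at x^n;
-2 x y'(x) has coefficient -2 n a_n at x^n (shift);
y(x) has coefficient 1 a_n at x^n.
Matching x^n: (n+2)(n+1) a_{n+2} + (-2n + 1) a_n = 0.
Thus a_{n+2} = (2n - 1) / ((n+1)(n+2)) * a_n.

Check with a_0 = 1, a_1 = -1 (apply the recurrence for n = 0, 1, 2, 3): a_0 = 1, a_1 = -1, a_2 = -1/2, a_3 = -1/6, a_4 = -1/8, a_5 = -1/24.

a_(n+2) = (2n - 1) / ((n+1)(n+2)) * a_n; check: a_0 = 1, a_1 = -1, a_2 = -1/2, a_3 = -1/6, a_4 = -1/8, a_5 = -1/24


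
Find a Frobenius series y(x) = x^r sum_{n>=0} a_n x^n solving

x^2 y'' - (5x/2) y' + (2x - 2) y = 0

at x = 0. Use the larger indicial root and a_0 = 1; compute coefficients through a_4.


Write in Frobenius form y'' + (p(x)/x) y' + (q(x)/x^2) y = 0:
  p(x) = -5/2,  q(x) = 2x - 2.
Indicial equation: r(r-1) + (-5/2) r + (-2) = 0 -> roots r_1 = 4, r_2 = -1/2.
Take r = r_1 = 4. Let y(x) = x^r sum_{n>=0} a_n x^n with a_0 = 1.
Substitute y = x^r sum a_n x^n and match x^{r+n}. The recurrence is
  D(n) a_n + 2 a_{n-1} = 0,  where D(n) = (r+n)(r+n-1) + (-5/2)(r+n) + (-2).
  a_n = -2 / D(n) * a_{n-1}.
Since the indicial polynomial factors as (r - r_1)(r - r_2), D(n) = (r_1 + n - r_1)(r_1 + n - r_2) = n(n + 9/2).
Evaluating step by step (a_0 = 1):
  n = 1: D(1) = 1(1 + 9/2) = 11/2; numerator = -2(1) = -2; a_1 = (-2)/(11/2) = -4/11
  n = 2: D(2) = 2(2 + 9/2) = 13; numerator = -2(-4/11) = 8/11; a_2 = (8/11)/(13) = 8/143
  n = 3: D(3) = 3(3 + 9/2) = 45/2; numerator = -2(8/143) = -16/143; a_3 = (-16/143)/(45/2) = -32/6435
  n = 4: D(4) = 4(4 + 9/2) = 34; numerator = -2(-32/6435) = 64/6435; a_4 = (64/6435)/(34) = 32/109395

r = 4; a_0 = 1; a_1 = -4/11; a_2 = 8/143; a_3 = -32/6435; a_4 = 32/109395
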